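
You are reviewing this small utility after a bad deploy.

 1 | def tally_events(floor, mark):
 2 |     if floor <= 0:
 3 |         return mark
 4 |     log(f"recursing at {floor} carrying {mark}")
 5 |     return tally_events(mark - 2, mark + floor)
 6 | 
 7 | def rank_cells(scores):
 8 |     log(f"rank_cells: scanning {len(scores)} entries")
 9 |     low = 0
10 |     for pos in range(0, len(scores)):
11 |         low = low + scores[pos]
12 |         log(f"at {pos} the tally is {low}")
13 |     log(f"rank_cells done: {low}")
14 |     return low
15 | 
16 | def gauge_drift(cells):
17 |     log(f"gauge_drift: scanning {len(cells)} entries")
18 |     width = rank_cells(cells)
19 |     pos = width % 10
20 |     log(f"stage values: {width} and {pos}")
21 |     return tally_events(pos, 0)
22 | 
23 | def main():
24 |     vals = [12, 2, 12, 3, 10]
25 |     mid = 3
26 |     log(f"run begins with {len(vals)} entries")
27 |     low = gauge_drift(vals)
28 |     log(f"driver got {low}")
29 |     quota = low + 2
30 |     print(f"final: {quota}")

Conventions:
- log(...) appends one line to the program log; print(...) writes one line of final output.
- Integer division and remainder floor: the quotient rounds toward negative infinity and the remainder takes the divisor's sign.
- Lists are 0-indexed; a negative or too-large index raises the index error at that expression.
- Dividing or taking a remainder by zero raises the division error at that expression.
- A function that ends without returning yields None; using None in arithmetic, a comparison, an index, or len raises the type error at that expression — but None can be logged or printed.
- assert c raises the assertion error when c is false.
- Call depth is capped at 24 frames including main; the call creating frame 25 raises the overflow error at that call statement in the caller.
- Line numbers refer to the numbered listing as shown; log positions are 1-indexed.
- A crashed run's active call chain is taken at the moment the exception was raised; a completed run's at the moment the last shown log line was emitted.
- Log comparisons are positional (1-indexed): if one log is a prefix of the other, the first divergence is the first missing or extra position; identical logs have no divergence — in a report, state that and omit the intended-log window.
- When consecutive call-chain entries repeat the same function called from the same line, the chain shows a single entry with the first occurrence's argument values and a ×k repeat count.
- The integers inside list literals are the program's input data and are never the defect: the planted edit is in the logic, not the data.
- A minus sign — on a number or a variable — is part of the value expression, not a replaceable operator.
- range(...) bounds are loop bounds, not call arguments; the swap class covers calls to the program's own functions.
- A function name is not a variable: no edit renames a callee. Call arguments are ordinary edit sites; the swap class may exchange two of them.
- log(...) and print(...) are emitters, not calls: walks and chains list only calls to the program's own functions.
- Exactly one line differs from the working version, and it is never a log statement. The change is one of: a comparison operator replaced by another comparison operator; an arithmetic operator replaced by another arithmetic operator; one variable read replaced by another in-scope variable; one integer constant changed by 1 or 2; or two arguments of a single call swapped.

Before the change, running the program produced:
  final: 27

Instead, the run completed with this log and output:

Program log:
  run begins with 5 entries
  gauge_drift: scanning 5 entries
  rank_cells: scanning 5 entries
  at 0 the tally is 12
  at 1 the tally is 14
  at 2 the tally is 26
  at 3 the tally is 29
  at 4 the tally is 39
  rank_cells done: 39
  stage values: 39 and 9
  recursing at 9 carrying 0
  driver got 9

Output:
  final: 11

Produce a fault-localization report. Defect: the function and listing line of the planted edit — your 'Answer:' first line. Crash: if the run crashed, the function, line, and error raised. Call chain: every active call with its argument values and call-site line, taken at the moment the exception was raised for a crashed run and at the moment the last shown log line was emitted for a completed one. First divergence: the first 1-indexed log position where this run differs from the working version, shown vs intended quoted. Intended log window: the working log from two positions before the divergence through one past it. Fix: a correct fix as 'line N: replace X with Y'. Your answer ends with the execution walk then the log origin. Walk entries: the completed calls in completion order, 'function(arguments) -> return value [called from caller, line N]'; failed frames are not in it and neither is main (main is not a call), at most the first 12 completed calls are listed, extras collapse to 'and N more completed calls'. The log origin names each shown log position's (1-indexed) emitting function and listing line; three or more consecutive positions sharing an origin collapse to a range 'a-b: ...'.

Answer: the defect is in tally_events at line 5.
Core observation: At log position 12 the runs split — shown 'driver got 9', but the working version logs 'recursing at 7 carrying 9'.
Call chain: main.
First divergence: at position 12 the run shows 'driver got 9' where the working version logs 'recursing at 7 carrying 9'.
Intended log window:
  10: stage values: 39 and 9
  11: recursing at 9 carrying 0
  12: recursing at 7 carrying 9
  13: recursing at 5 carrying 16
Execution walk:
  rank_cells([12, 2, 12, 3, 10]) -> 39  [called from gauge_drift, line 18]
  tally_events(-2, 9) -> 9  [called from tally_events, line 5]
  tally_events(9, 0) -> 9  [called from gauge_drift, line 21]
  gauge_drift([12, 2, 12, 3, 10]) -> 9  [called from main, line 27]
Log origins:
  1: from main, line 26
  2: from gauge_drift, line 17
  3: from rank_cells, line 8
  4-8: from rank_cells, line 12
  9: from rank_cells, line 13
  10: from gauge_drift, line 20
  11: from tally_events, line 4
  12: from main, line 28
A correct fix: line 5: replace `mark - 2` with `floor - 2`.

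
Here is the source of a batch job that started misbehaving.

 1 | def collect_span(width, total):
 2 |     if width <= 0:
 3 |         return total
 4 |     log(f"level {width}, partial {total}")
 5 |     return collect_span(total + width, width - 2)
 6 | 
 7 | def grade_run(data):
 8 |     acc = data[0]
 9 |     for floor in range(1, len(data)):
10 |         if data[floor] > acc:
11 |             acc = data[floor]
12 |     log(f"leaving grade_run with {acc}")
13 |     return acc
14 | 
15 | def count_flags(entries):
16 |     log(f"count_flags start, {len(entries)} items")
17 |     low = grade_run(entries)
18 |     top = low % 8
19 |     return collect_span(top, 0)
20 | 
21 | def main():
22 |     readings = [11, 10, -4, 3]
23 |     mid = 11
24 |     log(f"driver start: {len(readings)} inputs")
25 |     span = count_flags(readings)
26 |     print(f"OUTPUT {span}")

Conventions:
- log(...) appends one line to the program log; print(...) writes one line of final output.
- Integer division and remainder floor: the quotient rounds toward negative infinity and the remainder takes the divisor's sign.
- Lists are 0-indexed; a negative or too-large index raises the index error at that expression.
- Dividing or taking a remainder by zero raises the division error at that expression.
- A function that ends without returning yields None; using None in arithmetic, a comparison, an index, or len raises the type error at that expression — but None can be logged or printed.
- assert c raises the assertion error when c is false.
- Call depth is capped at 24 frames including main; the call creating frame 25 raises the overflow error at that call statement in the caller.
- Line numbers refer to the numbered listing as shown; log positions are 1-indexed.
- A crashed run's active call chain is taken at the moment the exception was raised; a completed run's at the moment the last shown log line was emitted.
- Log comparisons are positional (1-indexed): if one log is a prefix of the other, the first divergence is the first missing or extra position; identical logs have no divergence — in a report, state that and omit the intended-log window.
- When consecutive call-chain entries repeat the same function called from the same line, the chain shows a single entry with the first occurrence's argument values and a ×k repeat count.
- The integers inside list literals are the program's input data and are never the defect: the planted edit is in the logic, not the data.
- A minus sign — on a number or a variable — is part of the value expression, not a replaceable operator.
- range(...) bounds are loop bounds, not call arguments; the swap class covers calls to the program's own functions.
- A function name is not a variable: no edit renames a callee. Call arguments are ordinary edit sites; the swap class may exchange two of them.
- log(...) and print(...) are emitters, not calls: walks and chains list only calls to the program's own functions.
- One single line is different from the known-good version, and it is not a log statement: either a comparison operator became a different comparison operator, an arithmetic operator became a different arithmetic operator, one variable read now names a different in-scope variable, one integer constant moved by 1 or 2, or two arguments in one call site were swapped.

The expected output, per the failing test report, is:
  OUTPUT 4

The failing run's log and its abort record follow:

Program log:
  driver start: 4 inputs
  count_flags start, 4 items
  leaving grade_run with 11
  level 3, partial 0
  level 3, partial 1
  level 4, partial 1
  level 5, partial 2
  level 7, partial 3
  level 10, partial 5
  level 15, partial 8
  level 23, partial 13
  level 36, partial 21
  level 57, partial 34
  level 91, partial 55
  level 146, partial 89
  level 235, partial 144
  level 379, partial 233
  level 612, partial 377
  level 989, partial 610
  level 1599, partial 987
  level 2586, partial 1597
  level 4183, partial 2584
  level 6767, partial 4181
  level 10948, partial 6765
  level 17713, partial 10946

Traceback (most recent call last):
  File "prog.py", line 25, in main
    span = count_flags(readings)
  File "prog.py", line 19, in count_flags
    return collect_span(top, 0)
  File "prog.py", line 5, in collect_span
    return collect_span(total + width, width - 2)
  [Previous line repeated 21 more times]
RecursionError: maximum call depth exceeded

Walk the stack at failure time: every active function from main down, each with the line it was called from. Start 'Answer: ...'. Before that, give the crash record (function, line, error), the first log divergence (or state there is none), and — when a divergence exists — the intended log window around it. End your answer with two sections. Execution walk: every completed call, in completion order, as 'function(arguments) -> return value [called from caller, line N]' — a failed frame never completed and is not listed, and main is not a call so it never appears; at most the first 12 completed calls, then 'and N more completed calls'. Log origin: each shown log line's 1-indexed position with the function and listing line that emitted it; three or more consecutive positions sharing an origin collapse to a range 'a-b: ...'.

Answer: main -> count_flags (called at line 25) -> collect_span (called at line 19) -> collect_span (called at line 5) ×21.
Core observation: Everything matches until log position 5, which reads 'level 3, partial 1' in place of 'level 1, partial 3'.
Crash: collect_span, line 5, RecursionError.
First divergence: position 5 — shown 'level 3, partial 1', intended 'level 1, partial 3'.
Intended log window:
  3: leaving grade_run with 11
  4: level 3, partial 0
  5: level 1, partial 3
Execution walk:
  grade_run([11, 10, -4, 3]) -> 11  [called from count_flags, line 17]
Origin of each log line:
  1: from main, line 24
  2: from count_flags, line 16
  3: from grade_run, line 12
  4-25: from collect_span, line 4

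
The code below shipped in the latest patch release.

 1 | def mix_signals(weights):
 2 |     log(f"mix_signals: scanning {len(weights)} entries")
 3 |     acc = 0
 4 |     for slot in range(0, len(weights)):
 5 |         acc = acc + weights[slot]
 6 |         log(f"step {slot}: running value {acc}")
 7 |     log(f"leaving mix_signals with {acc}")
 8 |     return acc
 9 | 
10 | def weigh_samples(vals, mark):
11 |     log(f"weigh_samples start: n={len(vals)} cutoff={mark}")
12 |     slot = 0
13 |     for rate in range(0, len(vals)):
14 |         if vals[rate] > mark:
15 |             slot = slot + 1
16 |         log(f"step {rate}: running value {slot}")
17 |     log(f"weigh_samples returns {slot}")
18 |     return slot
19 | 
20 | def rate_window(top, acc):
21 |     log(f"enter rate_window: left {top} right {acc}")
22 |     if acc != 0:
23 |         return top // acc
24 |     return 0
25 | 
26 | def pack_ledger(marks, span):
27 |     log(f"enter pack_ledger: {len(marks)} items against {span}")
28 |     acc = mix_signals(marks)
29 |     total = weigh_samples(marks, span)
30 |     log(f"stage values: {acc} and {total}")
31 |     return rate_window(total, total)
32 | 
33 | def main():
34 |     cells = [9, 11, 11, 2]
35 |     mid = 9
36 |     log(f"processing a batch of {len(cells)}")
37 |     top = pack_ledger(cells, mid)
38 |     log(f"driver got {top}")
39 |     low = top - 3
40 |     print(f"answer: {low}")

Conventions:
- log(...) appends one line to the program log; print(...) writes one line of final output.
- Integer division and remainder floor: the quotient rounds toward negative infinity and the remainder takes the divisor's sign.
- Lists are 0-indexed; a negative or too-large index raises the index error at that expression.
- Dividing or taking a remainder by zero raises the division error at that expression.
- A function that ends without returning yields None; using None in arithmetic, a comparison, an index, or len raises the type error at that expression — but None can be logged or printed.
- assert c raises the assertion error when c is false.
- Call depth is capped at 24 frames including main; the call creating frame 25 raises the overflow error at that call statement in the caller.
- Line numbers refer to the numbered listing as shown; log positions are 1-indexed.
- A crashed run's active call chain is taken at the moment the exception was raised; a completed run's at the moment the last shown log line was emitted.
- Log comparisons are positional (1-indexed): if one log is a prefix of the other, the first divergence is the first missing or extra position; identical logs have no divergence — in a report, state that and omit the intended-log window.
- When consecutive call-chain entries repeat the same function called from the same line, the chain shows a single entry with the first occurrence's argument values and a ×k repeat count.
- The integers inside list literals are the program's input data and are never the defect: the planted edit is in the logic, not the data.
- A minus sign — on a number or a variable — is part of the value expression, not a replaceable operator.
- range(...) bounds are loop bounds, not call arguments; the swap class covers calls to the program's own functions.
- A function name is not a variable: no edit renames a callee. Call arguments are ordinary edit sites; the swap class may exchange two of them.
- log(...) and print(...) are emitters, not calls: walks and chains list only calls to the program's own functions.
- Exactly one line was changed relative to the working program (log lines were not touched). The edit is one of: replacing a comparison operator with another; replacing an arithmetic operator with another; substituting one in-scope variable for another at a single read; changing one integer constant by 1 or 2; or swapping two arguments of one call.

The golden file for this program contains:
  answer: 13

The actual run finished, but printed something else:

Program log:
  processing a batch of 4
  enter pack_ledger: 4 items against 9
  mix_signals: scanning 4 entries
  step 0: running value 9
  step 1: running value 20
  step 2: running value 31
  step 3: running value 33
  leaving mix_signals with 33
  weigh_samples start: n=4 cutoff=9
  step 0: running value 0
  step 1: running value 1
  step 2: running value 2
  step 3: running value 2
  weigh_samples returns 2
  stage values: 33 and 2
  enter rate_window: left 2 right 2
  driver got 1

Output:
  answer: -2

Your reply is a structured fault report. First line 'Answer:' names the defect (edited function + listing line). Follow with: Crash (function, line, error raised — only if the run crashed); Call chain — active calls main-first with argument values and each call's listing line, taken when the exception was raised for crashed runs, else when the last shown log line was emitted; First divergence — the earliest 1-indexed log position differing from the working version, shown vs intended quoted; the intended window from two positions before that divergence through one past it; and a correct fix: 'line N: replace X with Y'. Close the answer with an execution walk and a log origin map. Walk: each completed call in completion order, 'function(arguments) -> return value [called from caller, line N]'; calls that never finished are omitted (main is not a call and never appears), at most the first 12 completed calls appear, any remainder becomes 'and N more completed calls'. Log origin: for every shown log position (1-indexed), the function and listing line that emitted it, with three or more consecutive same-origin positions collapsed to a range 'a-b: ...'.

Answer: the defect is in pack_ledger at line 31.
The tell: Log line 16 is where behavior first shows: 'enter rate_window: left 2 right 2' appears instead of 'enter rate_window: left 33 right 2'.
Call chain: main.
First divergence: position 16; shown 'enter rate_window: left 2 right 2' vs intended 'enter rate_window: left 33 right 2'.
Intended log window:
  14: weigh_samples returns 2
  15: stage values: 33 and 2
  16: enter rate_window: left 33 right 2
  17: driver got 16
Execution walk:
  mix_signals([9, 11, 11, 2]) -> 33  [called from pack_ledger, line 28]
  weigh_samples([9, 11, 11, 2], 9) -> 2  [called from pack_ledger, line 29]
  rate_window(2, 2) -> 1  [called from pack_ledger, line 31]
  pack_ledger([9, 11, 11, 2], 9) -> 1  [called from main, line 37]
Log origins:
  1: from main, line 36
  2: from pack_ledger, line 27
  3: from mix_signals, line 2
  4-7: from mix_signals, line 6
  8: from mix_signals, line 7
  9: from weigh_samples, line 11
  10-13: from weigh_samples, line 16
  14: from weigh_samples, line 17
  15: from pack_ledger, line 30
  16: from rate_window, line 21
  17: from main, line 38
A correct fix: line 31: replace `rate_window(total, total)` with `rate_window(acc, total)`.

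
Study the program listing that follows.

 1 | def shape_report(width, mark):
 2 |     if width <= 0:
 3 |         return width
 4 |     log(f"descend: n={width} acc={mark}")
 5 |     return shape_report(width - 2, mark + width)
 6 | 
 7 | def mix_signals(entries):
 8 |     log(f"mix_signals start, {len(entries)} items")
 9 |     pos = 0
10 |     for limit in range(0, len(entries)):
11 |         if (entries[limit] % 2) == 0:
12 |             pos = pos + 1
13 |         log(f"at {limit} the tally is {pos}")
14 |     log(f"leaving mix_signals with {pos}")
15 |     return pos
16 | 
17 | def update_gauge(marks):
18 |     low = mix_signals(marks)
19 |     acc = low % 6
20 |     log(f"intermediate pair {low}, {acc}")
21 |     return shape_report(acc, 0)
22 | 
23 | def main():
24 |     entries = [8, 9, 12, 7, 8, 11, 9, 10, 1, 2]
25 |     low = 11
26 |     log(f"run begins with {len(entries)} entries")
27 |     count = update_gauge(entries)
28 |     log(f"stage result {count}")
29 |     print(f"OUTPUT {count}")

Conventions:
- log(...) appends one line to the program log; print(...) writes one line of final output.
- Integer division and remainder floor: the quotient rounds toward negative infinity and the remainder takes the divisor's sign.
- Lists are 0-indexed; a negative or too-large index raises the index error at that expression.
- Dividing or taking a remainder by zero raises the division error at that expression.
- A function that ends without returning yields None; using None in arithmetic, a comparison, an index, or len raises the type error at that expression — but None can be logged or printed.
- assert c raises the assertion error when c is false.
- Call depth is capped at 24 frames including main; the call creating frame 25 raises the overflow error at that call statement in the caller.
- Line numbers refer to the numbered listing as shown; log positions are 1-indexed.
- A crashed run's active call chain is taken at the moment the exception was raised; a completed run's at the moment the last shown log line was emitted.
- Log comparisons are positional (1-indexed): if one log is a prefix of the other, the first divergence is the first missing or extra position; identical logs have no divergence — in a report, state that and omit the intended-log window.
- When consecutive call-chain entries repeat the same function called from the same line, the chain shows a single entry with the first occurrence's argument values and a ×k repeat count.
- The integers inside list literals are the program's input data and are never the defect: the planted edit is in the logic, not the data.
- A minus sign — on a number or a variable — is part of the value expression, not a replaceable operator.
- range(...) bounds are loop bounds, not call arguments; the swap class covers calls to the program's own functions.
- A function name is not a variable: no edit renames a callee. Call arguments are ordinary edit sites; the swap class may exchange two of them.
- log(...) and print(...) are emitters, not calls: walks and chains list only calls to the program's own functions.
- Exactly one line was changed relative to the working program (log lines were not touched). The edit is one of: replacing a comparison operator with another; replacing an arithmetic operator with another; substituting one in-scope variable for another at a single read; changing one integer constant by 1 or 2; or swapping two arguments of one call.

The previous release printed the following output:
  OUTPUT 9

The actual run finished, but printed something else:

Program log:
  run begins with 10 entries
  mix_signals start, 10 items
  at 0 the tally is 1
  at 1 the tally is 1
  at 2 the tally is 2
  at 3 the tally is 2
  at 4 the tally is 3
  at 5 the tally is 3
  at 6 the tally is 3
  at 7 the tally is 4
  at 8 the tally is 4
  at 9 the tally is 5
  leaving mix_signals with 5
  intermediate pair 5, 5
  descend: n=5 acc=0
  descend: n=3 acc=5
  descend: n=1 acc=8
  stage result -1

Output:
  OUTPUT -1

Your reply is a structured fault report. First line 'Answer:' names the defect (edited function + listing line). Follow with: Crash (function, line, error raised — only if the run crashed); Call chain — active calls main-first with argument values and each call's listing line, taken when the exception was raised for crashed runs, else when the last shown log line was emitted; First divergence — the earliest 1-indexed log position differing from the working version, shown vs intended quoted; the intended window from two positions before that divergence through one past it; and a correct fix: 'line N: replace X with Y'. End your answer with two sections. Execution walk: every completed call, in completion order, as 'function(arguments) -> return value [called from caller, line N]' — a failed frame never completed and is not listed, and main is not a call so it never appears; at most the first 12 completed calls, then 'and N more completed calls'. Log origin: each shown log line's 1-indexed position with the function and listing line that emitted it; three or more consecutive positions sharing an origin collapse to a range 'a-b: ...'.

Answer: the defect is in shape_report at line 3.
The tell: Everything matches until log position 18, which reads 'stage result -1' in place of 'stage result 9'.
Call chain: main.
First divergence: at position 18 the run shows 'stage result -1' where the working version logs 'stage result 9'.
Intended log window:
  16: descend: n=3 acc=5
  17: descend: n=1 acc=8
  18: stage result 9
Execution walk:
  mix_signals([8, 9, 12, 7, 8, 11, 9, 10, 1, 2]) -> 5  [called from update_gauge, line 18]
  shape_report(-1, 9) -> -1  [called from shape_report, line 5]
  shape_report(1, 8) -> -1  [called from shape_report, line 5]
  shape_report(3, 5) -> -1  [called from shape_report, line 5]
  shape_report(5, 0) -> -1  [called from update_gauge, line 21]
  update_gauge([8, 9, 12, 7, 8, 11, 9, 10, 1, 2]) -> -1  [called from main, line 27]
Log line origins:
  1: emitted by main (line 26)
  2: emitted by mix_signals (line 8)
  3-12: emitted by mix_signals (line 13)
  13: emitted by mix_signals (line 14)
  14: emitted by update_gauge (line 20)
  15-17: emitted by shape_report (line 4)
  18: emitted by main (line 28)
A correct fix: line 3: replace `width` with `mark`.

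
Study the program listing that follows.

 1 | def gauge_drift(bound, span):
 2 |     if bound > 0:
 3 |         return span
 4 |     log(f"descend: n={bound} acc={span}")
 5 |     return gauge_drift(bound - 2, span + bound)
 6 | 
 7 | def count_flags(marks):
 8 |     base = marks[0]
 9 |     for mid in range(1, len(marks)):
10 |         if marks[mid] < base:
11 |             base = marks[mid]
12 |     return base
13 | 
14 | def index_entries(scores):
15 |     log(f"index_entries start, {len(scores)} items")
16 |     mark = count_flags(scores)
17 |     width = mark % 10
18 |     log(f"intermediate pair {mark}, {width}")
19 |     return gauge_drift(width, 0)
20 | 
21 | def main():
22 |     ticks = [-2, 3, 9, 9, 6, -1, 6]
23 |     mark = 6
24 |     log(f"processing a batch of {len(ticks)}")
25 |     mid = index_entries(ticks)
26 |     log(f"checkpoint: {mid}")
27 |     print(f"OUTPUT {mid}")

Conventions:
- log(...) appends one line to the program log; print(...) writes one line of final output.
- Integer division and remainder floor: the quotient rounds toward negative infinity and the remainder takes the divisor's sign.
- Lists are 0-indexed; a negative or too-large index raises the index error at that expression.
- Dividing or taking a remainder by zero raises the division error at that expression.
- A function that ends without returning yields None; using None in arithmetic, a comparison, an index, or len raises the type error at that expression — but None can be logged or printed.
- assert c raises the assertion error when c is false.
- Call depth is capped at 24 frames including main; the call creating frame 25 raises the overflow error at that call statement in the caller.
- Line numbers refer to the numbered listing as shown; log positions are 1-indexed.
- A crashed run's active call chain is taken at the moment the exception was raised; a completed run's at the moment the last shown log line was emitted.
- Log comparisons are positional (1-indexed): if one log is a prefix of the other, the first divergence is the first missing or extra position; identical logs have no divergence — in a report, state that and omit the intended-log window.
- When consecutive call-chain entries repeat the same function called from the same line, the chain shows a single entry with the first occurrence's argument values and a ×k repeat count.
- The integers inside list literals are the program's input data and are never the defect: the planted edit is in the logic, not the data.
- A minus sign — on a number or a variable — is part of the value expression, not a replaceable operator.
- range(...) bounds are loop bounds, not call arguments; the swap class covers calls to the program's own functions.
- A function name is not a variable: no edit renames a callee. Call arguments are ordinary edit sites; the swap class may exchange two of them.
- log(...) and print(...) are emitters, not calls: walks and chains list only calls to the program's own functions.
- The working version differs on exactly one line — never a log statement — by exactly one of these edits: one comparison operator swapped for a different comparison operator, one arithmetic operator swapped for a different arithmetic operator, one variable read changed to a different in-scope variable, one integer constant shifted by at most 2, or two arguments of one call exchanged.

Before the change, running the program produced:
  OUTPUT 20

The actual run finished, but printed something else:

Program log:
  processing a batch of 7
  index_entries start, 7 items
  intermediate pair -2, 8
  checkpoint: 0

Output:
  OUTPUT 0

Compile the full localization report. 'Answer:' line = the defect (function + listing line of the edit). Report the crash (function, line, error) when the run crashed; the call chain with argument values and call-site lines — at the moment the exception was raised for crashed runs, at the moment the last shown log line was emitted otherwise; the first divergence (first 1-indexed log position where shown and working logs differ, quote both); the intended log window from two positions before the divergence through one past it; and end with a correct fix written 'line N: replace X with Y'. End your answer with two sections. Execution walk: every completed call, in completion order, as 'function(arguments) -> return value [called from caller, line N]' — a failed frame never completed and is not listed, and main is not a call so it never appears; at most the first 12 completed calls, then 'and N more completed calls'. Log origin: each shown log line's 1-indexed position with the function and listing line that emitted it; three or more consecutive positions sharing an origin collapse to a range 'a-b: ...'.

Answer: the defect is in gauge_drift at line 2.
Key fact: At log position 4 the runs split — shown 'checkpoint: 0', but the working version logs 'descend: n=8 acc=0'.
Call chain: main.
First divergence: position 4; shown 'checkpoint: 0' vs intended 'descend: n=8 acc=0'.
Intended log window:
  2: index_entries start, 7 items
  3: intermediate pair -2, 8
  4: descend: n=8 acc=0
  5: descend: n=6 acc=8
Execution walk:
  count_flags([-2, 3, 9, 9, 6, -1, 6]) -> -2  [called from index_entries, line 16]
  gauge_drift(8, 0) -> 0  [called from index_entries, line 19]
  index_entries([-2, 3, 9, 9, 6, -1, 6]) -> 0  [called from main, line 25]
Origin of each log line:
  1: emitted by main (line 24)
  2: emitted by index_entries (line 15)
  3: emitted by index_entries (line 18)
  4: emitted by main (line 26)
A correct fix: line 2: replace `>` with `<=`.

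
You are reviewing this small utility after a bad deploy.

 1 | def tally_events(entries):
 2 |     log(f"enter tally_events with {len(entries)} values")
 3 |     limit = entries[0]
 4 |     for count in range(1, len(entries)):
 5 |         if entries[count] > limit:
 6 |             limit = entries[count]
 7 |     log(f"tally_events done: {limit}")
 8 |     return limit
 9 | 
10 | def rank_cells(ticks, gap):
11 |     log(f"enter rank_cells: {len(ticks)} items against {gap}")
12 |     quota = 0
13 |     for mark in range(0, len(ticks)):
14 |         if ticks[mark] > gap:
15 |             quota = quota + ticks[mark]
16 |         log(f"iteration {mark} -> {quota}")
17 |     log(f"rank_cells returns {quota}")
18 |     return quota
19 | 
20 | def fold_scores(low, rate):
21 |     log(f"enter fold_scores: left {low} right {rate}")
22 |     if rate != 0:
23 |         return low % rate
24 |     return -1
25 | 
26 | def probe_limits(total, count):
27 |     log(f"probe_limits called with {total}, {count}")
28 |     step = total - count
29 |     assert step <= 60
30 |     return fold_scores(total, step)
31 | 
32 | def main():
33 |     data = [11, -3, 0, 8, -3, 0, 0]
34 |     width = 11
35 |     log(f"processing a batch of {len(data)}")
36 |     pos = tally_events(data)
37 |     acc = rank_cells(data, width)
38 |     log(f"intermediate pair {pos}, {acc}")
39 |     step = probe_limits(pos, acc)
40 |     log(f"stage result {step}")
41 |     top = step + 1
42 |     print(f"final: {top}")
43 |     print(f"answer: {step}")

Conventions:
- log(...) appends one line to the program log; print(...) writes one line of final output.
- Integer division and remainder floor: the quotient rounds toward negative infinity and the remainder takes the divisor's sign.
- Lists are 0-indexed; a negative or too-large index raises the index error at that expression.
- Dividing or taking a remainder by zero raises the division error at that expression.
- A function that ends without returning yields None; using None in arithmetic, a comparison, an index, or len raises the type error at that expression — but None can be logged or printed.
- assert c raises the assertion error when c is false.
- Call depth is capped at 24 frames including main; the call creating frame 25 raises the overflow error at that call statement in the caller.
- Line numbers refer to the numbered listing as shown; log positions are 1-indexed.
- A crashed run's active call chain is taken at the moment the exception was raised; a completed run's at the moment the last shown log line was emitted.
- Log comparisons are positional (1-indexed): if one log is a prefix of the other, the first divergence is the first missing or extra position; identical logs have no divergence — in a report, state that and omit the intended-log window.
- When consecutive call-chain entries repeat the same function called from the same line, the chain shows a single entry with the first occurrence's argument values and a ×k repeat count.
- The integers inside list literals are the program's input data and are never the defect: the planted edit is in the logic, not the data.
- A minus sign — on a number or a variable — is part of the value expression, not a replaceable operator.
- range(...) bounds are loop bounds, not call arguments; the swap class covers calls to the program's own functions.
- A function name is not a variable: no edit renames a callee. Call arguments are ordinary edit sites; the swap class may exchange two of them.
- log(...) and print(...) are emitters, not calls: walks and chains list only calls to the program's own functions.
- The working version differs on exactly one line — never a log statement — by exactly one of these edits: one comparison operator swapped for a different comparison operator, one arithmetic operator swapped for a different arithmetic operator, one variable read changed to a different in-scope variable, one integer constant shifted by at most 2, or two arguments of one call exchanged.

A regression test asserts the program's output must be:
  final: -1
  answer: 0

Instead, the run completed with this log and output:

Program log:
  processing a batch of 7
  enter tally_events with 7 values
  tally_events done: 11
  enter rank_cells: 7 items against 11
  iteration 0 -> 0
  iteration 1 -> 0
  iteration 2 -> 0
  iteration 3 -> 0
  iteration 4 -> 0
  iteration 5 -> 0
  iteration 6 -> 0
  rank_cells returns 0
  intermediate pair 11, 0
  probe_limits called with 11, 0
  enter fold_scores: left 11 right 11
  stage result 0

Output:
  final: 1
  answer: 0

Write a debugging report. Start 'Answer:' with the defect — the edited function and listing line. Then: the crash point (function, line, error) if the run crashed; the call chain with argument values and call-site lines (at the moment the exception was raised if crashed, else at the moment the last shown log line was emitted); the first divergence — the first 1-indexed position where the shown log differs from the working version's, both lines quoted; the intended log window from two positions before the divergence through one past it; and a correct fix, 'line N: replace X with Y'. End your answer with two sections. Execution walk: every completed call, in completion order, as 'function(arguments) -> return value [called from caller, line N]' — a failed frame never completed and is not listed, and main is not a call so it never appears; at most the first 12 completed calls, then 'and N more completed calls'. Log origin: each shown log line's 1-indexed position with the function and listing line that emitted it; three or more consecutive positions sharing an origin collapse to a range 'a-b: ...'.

Answer: the defect is in main at line 41.
The tell: The logs agree in full; only the final output differs.
Call chain: main.
First divergence: none — the logs agree in full.
Execution walk:
  tally_events([11, -3, 0, 8, -3, 0, 0]) -> 11  [called from main, line 36]
  rank_cells([11, -3, 0, 8, -3, 0, 0], 11) -> 0  [called from main, line 37]
  fold_scores(11, 11) -> 0  [called from probe_limits, line 30]
  probe_limits(11, 0) -> 0  [called from main, line 39]
Log origin:
  1: logged in main at line 35
  2: logged in tally_events at line 2
  3: logged in tally_events at line 7
  4: logged in rank_cells at line 11
  5-11: logged in rank_cells at line 16
  12: logged in rank_cells at line 17
  13: logged in main at line 38
  14: logged in probe_limits at line 27
  15: logged in fold_scores at line 21
  16: logged in main at line 40
A correct fix: line 41: replace `+` with `-`.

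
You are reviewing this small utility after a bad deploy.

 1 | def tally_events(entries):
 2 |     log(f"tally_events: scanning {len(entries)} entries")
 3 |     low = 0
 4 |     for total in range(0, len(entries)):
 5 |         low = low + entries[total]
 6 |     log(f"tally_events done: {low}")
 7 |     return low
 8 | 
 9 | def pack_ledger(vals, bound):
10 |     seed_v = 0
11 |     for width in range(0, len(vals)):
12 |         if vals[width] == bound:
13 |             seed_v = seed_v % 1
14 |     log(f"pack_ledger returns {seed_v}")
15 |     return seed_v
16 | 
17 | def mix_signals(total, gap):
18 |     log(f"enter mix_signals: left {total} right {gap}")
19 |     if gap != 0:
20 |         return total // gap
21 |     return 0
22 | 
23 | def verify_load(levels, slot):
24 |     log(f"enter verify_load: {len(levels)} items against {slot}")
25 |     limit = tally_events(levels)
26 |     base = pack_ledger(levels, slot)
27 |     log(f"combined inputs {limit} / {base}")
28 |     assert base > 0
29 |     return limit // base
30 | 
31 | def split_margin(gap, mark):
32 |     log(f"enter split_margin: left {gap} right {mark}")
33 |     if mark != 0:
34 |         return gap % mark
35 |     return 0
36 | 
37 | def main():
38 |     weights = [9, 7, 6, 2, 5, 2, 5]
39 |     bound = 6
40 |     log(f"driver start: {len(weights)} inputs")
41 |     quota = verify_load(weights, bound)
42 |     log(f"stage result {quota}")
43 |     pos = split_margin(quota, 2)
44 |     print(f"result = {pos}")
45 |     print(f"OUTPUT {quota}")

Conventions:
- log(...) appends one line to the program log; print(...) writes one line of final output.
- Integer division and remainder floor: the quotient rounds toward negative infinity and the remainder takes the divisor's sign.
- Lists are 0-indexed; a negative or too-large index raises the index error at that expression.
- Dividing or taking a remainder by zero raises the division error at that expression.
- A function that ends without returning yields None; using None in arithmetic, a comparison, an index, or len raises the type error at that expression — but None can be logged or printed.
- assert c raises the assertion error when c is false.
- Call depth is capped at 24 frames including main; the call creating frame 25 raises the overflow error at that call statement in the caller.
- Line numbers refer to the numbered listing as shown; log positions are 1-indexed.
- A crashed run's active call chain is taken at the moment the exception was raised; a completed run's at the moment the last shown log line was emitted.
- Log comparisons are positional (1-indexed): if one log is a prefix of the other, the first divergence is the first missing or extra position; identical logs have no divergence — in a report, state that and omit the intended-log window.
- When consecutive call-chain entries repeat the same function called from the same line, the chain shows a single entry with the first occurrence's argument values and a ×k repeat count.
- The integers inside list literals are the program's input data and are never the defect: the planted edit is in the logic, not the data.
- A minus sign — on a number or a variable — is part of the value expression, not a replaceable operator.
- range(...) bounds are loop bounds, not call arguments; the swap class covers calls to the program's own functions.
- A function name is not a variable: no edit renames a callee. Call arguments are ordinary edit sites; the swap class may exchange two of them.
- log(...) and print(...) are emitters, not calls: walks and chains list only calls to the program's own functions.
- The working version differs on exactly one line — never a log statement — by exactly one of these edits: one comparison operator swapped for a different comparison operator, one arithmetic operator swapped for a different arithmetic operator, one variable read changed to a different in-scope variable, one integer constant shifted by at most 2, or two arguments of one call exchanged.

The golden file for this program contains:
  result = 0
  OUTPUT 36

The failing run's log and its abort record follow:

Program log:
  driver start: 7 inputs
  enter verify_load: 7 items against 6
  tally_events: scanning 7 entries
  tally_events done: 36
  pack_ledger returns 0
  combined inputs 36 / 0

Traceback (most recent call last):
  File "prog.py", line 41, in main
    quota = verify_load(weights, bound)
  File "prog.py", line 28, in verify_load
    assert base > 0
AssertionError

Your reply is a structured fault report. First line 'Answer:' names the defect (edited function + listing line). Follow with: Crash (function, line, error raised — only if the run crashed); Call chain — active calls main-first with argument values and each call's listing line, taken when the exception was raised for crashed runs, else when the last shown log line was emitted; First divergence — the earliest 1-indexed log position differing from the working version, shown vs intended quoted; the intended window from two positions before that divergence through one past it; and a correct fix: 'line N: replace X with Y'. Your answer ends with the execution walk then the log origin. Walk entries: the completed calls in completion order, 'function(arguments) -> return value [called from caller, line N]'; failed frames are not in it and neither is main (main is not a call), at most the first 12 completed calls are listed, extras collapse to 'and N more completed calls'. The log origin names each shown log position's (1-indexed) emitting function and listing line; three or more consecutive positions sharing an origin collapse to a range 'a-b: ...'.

Answer: the defect is in pack_ledger at line 13.
Key observation: The log first diverges at position 5: the faulty run prints 'pack_ledger returns 0' where the working version prints 'pack_ledger returns 1'.
Crash: verify_load, line 28, AssertionError.
Call chain: main -> verify_load([9, 7, 6, 2, 5, 2, 5], 6) (called at line 41).
First divergence: position 5 — the shown line 'pack_ledger returns 0' should read 'pack_ledger returns 1'.
Intended log window:
  3: tally_events: scanning 7 entries
  4: tally_events done: 36
  5: pack_ledger returns 1
  6: combined inputs 36 / 1
Execution walk:
  tally_events([9, 7, 6, 2, 5, 2, 5]) -> 36  [called from verify_load, line 25]
  pack_ledger([9, 7, 6, 2, 5, 2, 5], 6) -> 0  [called from verify_load, line 26]
Log origin:
  1: emitted by main (line 40)
  2: emitted by verify_load (line 24)
  3: emitted by tally_events (line 2)
  4: emitted by tally_events (line 6)
  5: emitted by pack_ledger (line 14)
  6: emitted by verify_load (line 27)
A correct fix: line 13: replace `%` with `+`.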